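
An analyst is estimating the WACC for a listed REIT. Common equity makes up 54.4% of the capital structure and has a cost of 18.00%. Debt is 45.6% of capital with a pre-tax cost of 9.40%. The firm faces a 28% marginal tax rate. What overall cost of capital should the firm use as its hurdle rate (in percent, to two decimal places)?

12.88%

After-tax cost of debt = 9.4% × (1 − 28%) = 6.7680%.
WACC = 0.544 × 18.0000% + 0.456 × 6.7680% = 12.8782%.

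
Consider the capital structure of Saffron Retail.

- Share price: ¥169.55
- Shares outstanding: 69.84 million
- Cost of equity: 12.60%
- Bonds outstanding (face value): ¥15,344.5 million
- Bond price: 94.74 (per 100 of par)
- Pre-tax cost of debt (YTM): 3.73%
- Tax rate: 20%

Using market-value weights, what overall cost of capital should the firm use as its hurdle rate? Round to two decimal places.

Market value of equity E = 169.55 × 69.84m = 11841.372m. Market value of debt D = 15344.5m × 94.74/100 = 14537.3793m.
Total capital V = 11841.372 + 14537.3793 = 26378.7513.
Equity: weight = 11841.372/26378.7513 = 0.4489; cost = 12.6%.
Bonds outstanding: weight = 14537.3793/26378.7513 = 0.5511; after-tax cost = 3.73% × (1 − 20%) = 2.9840%.
WACC = 0.4489 × 12.6000% + 0.5511 × 2.9840% = 7.3006%.

7.30%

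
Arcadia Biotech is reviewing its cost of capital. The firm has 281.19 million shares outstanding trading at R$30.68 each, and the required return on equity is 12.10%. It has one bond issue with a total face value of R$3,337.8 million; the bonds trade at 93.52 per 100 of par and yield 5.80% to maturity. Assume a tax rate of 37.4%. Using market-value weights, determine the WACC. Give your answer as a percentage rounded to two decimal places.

9.85%

Market value of equity E = 30.68 × 281.19m = 8626.9092m. Market value of debt D = 3337.8m × 93.52/100 = 3121.51056m.
Total capital V = 8626.9092 + 3121.51056 = 11748.41976.
Equity: weight = 8626.9092/11748.41976 = 0.7343; cost = 12.1%.
Bonds outstanding: weight = 3121.51056/11748.41976 = 0.2657; after-tax cost = 5.8% × (1 − 37.4%) = 3.6308%.
WACC = 0.7343 × 12.1000% + 0.2657 × 3.6308% = 9.8498%.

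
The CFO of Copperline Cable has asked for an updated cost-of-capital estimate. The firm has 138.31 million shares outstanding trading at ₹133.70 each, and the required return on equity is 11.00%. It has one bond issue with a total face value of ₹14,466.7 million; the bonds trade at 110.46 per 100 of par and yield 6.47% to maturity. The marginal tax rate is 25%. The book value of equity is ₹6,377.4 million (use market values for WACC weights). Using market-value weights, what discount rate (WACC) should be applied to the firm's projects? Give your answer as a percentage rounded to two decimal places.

Market value of equity E = 133.7 × 138.31m = 18492.047m. Market value of debt D = 14466.7m × 110.46/100 = 15979.91682m.
Total capital V = 18492.047 + 15979.91682 = 34471.96382.
Equity: weight = 18492.047/34471.96382 = 0.5364; cost = 11%.
Bonds outstanding: weight = 15979.91682/34471.96382 = 0.4636; after-tax cost = 6.47% × (1 − 25%) = 4.8525%.
WACC = 0.5364 × 11.0000% + 0.4636 × 4.8525% = 8.1502%.

8.15%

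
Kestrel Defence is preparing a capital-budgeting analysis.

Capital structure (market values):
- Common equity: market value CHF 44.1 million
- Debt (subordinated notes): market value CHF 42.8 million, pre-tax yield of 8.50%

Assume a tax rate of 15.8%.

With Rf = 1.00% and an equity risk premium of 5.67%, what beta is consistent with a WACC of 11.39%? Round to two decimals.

2.56

Total capital V = 44.1 + 42.8 = 86.9.
Equity weight = 44.1/86.9 = 0.5075.
Subordinated notes weight = 42.8/86.9 = 0.4925.
Debt contribution = 0.4925 × 8.5% × (1 − 15.8%) = 3.5250%.
Required equity contribution = 11.39% − 3.5250% = 7.8650%  ⇒  Re = 15.4982%.
CAPM: 15.4982% = 1.0% + β × 5.67%  ⇒  β = 2.5570.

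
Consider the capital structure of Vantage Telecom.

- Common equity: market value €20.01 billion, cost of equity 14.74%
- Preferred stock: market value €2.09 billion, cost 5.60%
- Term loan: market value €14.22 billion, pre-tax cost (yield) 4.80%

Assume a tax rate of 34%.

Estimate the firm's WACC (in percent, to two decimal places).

9.68%

Total capital V = 20.01 + 2.09 + 14.22 = 36.32.
Equity: weight = 20.01/36.32 = 0.5509; cost = 14.74%.
Preferred: weight = 2.09/36.32 = 0.0575; cost = 5.6%.
Term loan: weight = 14.22/36.32 = 0.3915; after-tax cost = 4.8% × (1 − 34%) = 3.1680%.
WACC = 0.5509 × 14.7400% + 0.0575 × 5.6000% + 0.3915 × 3.1680% = 9.6834%.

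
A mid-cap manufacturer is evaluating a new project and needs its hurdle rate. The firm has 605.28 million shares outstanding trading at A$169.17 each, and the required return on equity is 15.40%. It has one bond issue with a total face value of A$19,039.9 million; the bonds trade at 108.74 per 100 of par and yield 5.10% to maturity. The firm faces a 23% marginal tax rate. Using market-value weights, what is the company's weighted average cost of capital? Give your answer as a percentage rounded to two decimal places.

13.47%

Market value of equity E = 169.17 × 605.28m = 102395.2176m. Market value of debt D = 19039.9m × 108.74/100 = 20703.98726m.
Total capital V = 102395.2176 + 20703.98726 = 123099.20486.
Equity: weight = 102395.2176/123099.20486 = 0.8318; cost = 15.4%.
Bonds outstanding: weight = 20703.98726/123099.20486 = 0.1682; after-tax cost = 5.1% × (1 − 23%) = 3.9270%.
WACC = 0.8318 × 15.4000% + 0.1682 × 3.9270% = 13.4704%.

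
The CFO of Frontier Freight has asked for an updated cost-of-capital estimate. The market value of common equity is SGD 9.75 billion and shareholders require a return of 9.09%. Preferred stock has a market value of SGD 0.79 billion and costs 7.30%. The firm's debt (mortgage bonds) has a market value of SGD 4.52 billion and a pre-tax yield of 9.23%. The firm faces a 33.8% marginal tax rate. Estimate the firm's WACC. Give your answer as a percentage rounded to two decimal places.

Total capital V = 9.75 + 0.79 + 4.52 = 15.06.
Equity: weight = 9.75/15.06 = 0.6474; cost = 9.09%.
Preferred: weight = 0.79/15.06 = 0.0525; cost = 7.3%.
Mortgage bonds: weight = 4.52/15.06 = 0.3001; after-tax cost = 9.23% × (1 − 33.8%) = 6.1103%.
WACC = 0.6474 × 9.0900% + 0.0525 × 7.3000% + 0.3001 × 6.1103% = 8.1018%.

8.10%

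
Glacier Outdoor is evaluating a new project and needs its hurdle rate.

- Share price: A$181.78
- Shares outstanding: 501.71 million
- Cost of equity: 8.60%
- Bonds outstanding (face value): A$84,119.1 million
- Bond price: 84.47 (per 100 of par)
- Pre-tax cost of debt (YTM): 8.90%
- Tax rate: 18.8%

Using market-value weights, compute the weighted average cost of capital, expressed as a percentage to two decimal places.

Market value of equity E = 181.78 × 501.71m = 91200.8438m. Market value of debt D = 84119.1m × 84.47/100 = 71055.40377m.
Total capital V = 91200.8438 + 71055.40377 = 162256.24757.
Equity: weight = 91200.8438/162256.24757 = 0.5621; cost = 8.6%.
Bonds outstanding: weight = 71055.40377/162256.24757 = 0.4379; after-tax cost = 8.9% × (1 − 18.8%) = 7.2268%.
WACC = 0.5621 × 8.6000% + 0.4379 × 7.2268% = 7.9986%.

8.00%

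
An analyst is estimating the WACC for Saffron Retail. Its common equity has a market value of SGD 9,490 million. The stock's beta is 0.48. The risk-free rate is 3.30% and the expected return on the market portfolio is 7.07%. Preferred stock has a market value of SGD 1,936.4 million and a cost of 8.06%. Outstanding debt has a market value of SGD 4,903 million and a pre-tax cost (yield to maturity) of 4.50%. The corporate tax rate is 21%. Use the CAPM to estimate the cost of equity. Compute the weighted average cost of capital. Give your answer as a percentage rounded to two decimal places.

4.99%

Market risk premium = 7.07% − 3.3% = 3.77%.
Cost of equity via CAPM: Re = 3.3% + 0.48 × 3.77% = 5.1096%.
Total capital V = 9490 + 1936.4 + 4903 = 16329.4.
Equity: weight = 9490/16329.4 = 0.5812; cost = 5.1096%.
Preferred: weight = 1936.4/16329.4 = 0.1186; cost = 8.06%.
Debt: weight = 4903/16329.4 = 0.3003; after-tax cost = 4.5% × (1 − 21%) = 3.5550%.
WACC = 0.5812 × 5.1096% + 0.1186 × 8.0600% + 0.3003 × 3.5550% = 4.9927%.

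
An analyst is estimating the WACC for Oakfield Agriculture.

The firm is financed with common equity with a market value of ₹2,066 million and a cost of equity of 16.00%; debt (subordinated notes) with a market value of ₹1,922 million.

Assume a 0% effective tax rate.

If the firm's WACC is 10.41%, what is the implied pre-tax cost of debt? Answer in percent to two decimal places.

4.40%

Total capital V = 2066 + 1922 = 3988.
Equity weight = 2066/3988 = 0.5181.
Subordinated notes weight = 1922/3988 = 0.4819.
Equity contribution = 0.5181 × 16% = 8.2889%.
Remaining for debt = 10.41% − 8.2889% = 2.1211%.
Rd × (1 − 0%) × 0.4819 = 2.1211%  ⇒  Rd = 4.4012%.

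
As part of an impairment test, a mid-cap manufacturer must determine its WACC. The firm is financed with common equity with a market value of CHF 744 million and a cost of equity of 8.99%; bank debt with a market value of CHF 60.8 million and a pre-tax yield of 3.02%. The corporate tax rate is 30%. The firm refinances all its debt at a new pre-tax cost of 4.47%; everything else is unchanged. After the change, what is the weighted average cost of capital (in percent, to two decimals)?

After the change:
Total capital V = 744 + 60.8 = 804.8.
Equity: weight = 744/804.8 = 0.9245; cost = 8.99%.
Bank debt: weight = 60.8/804.8 = 0.0755; after-tax cost = 4.47% × (1 − 30%) = 3.1290%.
WACC = 0.9245 × 8.9900% + 0.0755 × 3.1290% = 8.5472%.

8.55%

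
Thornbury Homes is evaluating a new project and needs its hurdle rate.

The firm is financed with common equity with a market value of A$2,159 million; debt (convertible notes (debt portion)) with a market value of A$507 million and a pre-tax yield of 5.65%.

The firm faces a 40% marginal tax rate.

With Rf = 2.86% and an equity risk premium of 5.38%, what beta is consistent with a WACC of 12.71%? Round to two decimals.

Total capital V = 2159 + 507 = 2666.
Equity weight = 2159/2666 = 0.8098.
Convertible notes (debt portion) weight = 507/2666 = 0.1902.
Debt contribution = 0.1902 × 5.65% × (1 − 40%) = 0.6447%.
Required equity contribution = 12.71% − 0.6447% = 12.0653%  ⇒  Re = 14.8986%.
CAPM: 14.8986% = 2.86% + β × 5.38%  ⇒  β = 2.2377.

2.24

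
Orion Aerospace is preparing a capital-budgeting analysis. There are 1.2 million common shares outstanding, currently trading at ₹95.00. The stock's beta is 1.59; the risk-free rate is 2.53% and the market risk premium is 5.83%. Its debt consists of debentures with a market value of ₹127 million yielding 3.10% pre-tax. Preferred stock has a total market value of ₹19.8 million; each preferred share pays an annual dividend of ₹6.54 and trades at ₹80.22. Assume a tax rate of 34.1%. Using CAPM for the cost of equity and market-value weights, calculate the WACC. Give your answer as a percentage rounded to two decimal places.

Cost of equity via CAPM: Re = 2.53% + 1.59 × 5.83% = 11.7997%.
Cost of preferred: Rp = 6.54 / 80.22 = 8.1526%.
Market value of equity E = 95.0 × 1.2m = 114m.
Total capital V = 114 + 19.8 + 127 = 260.8.
Equity: weight = 114/260.8 = 0.4371; cost = 11.7997%.
Preferred: weight = 19.8/260.8 = 0.0759; cost = 8.1526%.
Debentures: weight = 127/260.8 = 0.4870; after-tax cost = 3.1% × (1 − 34.1%) = 2.0429%.
WACC = 0.4371 × 11.7997% + 0.0759 × 8.1526% + 0.4870 × 2.0429% = 6.7716%.

6.77%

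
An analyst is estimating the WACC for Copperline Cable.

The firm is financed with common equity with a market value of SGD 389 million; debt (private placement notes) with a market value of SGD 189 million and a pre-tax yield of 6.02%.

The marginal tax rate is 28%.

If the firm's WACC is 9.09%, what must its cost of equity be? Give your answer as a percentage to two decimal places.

Total capital V = 389 + 189 = 578.
Equity weight = 389/578 = 0.6730.
Private placement notes weight = 189/578 = 0.3270.
Debt contribution = 0.3270 × 6.02% × (1 − 28%) = 1.4173%.
Required equity contribution = 9.09% − 1.4173% = 7.6727%.
Re = 7.6727% / 0.6730 = 11.4006%.

11.40%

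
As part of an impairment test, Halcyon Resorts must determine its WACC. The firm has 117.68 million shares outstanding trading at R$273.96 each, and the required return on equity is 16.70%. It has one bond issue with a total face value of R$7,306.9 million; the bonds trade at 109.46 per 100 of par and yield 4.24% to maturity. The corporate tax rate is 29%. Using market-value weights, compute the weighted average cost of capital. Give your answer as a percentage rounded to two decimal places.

13.98%

Market value of equity E = 273.96 × 117.68m = 32239.6128m. Market value of debt D = 7306.9m × 109.46/100 = 7998.13274m.
Total capital V = 32239.6128 + 7998.13274 = 40237.74554.
Equity: weight = 32239.6128/40237.74554 = 0.8012; cost = 16.7%.
Bonds outstanding: weight = 7998.13274/40237.74554 = 0.1988; after-tax cost = 4.24% × (1 − 29%) = 3.0104%.
WACC = 0.8012 × 16.7000% + 0.1988 × 3.0104% = 13.9789%.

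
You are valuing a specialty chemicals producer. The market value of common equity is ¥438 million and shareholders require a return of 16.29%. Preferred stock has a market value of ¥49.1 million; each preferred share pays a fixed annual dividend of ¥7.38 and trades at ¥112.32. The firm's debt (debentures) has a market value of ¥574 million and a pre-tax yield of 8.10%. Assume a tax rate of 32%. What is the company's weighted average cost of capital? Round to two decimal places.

10.01%

Cost of preferred: Rp = 7.38 / 112.32 = 6.5705%.
Total capital V = 438 + 49.1 + 574 = 1061.1.
Equity: weight = 438/1061.1 = 0.4128; cost = 16.29%.
Preferred: weight = 49.1/1061.1 = 0.0463; cost = 6.5705%.
Debentures: weight = 574/1061.1 = 0.5409; after-tax cost = 8.1% × (1 − 32%) = 5.5080%.
WACC = 0.4128 × 16.2900% + 0.0463 × 6.5705% + 0.5409 × 5.5080% = 10.0078%.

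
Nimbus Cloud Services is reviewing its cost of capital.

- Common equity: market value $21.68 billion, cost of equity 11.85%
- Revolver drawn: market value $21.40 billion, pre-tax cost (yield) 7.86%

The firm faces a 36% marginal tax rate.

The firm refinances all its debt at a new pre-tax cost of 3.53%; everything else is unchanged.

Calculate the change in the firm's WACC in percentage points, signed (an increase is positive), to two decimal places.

Current WACC:
Total capital V = 21.68 + 21.4 = 43.08.
Equity: weight = 21.68/43.08 = 0.5032; cost = 11.85%.
Revolver drawn: weight = 21.4/43.08 = 0.4968; after-tax cost = 7.86% × (1 − 36%) = 5.0304%.
WACC = 0.5032 × 11.8500% + 0.4968 × 5.0304% = 8.4624%.
After the change:
Total capital V = 21.68 + 21.4 = 43.08.
Equity: weight = 21.68/43.08 = 0.5032; cost = 11.85%.
Revolver drawn: weight = 21.4/43.08 = 0.4968; after-tax cost = 3.53% × (1 − 36%) = 2.2592%.
WACC = 0.5032 × 11.8500% + 0.4968 × 2.2592% = 7.0858%.
Change in WACC = 7.0858% − 8.4624% = -1.3766 pp.

-1.38 pp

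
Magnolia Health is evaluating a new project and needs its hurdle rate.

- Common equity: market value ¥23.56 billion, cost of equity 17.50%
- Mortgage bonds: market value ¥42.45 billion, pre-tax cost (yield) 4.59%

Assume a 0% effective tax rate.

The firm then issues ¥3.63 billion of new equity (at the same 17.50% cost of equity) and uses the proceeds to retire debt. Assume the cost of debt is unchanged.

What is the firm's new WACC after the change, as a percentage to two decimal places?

After the change:
Total capital V = 27.19 + 38.82 = 66.01.
Equity: weight = 27.19/66.01 = 0.4119; cost = 17.5%.
Mortgage bonds: weight = 38.82/66.01 = 0.5881; after-tax cost = 4.59% × (1 − 0%) = 4.5900%.
WACC = 0.4119 × 17.5000% + 0.5881 × 4.5900% = 9.9077%.

9.91%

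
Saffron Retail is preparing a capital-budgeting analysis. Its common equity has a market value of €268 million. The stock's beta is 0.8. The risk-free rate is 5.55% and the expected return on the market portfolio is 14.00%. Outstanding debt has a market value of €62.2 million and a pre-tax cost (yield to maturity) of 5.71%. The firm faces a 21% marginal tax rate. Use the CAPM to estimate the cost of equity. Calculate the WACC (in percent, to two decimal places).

10.84%

Market risk premium = 14.0% − 5.55% = 8.45%.
Cost of equity via CAPM: Re = 5.55% + 0.8 × 8.45% = 12.3100%.
Total capital V = 268 + 62.2 = 330.2.
Equity: weight = 268/330.2 = 0.8116; cost = 12.31%.
Debt: weight = 62.2/330.2 = 0.1884; after-tax cost = 5.71% × (1 − 21%) = 4.5109%.
WACC = 0.8116 × 12.3100% + 0.1884 × 4.5109% = 10.8409%.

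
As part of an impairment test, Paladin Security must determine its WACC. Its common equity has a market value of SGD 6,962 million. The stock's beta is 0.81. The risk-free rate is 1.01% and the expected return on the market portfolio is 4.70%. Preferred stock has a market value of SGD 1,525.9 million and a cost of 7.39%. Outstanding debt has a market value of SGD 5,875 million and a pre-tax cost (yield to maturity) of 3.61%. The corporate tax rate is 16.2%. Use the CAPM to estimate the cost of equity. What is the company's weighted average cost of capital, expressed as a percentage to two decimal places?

3.96%

Market risk premium = 4.7% − 1.01% = 3.69%.
Cost of equity via CAPM: Re = 1.01% + 0.81 × 3.69% = 3.9989%.
Total capital V = 6962 + 1525.9 + 5875 = 14362.9.
Equity: weight = 6962/14362.9 = 0.4847; cost = 3.9989%.
Preferred: weight = 1525.9/14362.9 = 0.1062; cost = 7.39%.
Debt: weight = 5875/14362.9 = 0.4090; after-tax cost = 3.61% × (1 − 16.2%) = 3.0252%.
WACC = 0.4847 × 3.9989% + 0.1062 × 7.3900% + 0.4090 × 3.0252% = 3.9609%.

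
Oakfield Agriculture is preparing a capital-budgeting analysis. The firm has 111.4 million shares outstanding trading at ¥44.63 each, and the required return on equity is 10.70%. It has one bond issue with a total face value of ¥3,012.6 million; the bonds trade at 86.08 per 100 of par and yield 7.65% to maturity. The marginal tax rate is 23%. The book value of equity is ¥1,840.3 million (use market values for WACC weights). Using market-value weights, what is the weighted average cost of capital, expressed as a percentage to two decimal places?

9.05%

Market value of equity E = 44.63 × 111.4m = 4971.782m. Market value of debt D = 3012.6m × 86.08/100 = 2593.24608m.
Total capital V = 4971.782 + 2593.24608 = 7565.02808.
Equity: weight = 4971.782/7565.02808 = 0.6572; cost = 10.7%.
Bonds outstanding: weight = 2593.24608/7565.02808 = 0.3428; after-tax cost = 7.65% × (1 − 23%) = 5.8905%.
WACC = 0.6572 × 10.7000% + 0.3428 × 5.8905% = 9.0513%.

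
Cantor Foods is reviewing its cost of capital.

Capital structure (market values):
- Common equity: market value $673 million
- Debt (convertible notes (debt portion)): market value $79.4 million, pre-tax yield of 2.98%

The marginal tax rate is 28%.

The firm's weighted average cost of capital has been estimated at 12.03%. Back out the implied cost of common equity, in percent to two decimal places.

13.20%

Total capital V = 673 + 79.4 = 752.4.
Equity weight = 673/752.4 = 0.8945.
Convertible notes (debt portion) weight = 79.4/752.4 = 0.1055.
Debt contribution = 0.1055 × 2.98% × (1 − 28%) = 0.2264%.
Required equity contribution = 12.03% − 0.2264% = 11.8036%.
Re = 11.8036% / 0.8945 = 13.1962%.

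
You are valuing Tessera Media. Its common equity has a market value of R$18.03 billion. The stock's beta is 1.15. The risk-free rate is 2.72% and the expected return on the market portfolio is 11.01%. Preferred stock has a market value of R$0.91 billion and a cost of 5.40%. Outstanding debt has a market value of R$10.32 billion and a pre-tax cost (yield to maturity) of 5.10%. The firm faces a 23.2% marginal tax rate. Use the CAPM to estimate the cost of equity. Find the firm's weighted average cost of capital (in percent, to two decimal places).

Market risk premium = 11.01% − 2.72% = 8.29%.
Cost of equity via CAPM: Re = 2.72% + 1.15 × 8.29% = 12.2535%.
Total capital V = 18.03 + 0.91 + 10.32 = 29.26.
Equity: weight = 18.03/29.26 = 0.6162; cost = 12.2535%.
Preferred: weight = 0.91/29.26 = 0.0311; cost = 5.4%.
Debt: weight = 10.32/29.26 = 0.3527; after-tax cost = 5.1% × (1 − 23.2%) = 3.9168%.
WACC = 0.6162 × 12.2535% + 0.0311 × 5.4000% + 0.3527 × 3.9168% = 9.1000%.

9.10%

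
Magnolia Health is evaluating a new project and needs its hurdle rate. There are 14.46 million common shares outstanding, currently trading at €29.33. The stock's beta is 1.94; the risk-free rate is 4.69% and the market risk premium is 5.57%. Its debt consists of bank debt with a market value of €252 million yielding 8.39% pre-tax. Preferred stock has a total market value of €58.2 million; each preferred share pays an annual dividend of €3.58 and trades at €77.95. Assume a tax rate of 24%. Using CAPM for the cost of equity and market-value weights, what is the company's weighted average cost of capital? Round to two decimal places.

11.50%

Cost of equity via CAPM: Re = 4.69% + 1.94 × 5.57% = 15.4958%.
Cost of preferred: Rp = 3.58 / 77.95 = 4.5927%.
Market value of equity E = 29.33 × 14.46m = 424.1118m.
Total capital V = 424.1118 + 58.2 + 252 = 734.3118.
Equity: weight = 424.1118/734.3118 = 0.5776; cost = 15.4958%.
Preferred: weight = 58.2/734.3118 = 0.0793; cost = 4.5927%.
Bank debt: weight = 252/734.3118 = 0.3432; after-tax cost = 8.39% × (1 − 24%) = 6.3764%.
WACC = 0.5776 × 15.4958% + 0.0793 × 4.5927% + 0.3432 × 6.3764% = 11.5021%.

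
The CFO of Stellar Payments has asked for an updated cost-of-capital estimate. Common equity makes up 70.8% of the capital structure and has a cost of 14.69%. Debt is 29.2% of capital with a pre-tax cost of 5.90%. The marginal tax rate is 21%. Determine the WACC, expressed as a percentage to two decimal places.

After-tax cost of debt = 5.9% × (1 − 21%) = 4.6610%.
WACC = 0.708 × 14.6900% + 0.292 × 4.6610% = 11.7615%.

11.76%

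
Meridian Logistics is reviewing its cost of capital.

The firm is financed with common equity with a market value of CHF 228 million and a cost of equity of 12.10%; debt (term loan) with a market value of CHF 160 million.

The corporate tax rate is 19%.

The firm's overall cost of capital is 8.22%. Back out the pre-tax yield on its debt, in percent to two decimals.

3.32%

Total capital V = 228 + 160 = 388.
Equity weight = 228/388 = 0.5876.
Term loan weight = 160/388 = 0.4124.
Equity contribution = 0.5876 × 12.1% = 7.1103%.
Remaining for debt = 8.22% − 7.1103% = 1.1097%.
Rd × (1 − 19%) × 0.4124 = 1.1097%  ⇒  Rd = 3.3222%.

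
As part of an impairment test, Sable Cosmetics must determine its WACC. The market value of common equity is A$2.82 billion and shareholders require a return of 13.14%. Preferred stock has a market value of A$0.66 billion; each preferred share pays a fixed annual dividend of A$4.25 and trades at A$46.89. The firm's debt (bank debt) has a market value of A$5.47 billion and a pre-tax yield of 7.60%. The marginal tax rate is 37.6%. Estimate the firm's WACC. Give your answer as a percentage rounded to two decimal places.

7.71%

Cost of preferred: Rp = 4.25 / 46.89 = 9.0638%.
Total capital V = 2.82 + 0.66 + 5.47 = 8.95.
Equity: weight = 2.82/8.95 = 0.3151; cost = 13.14%.
Preferred: weight = 0.66/8.95 = 0.0737; cost = 9.0638%.
Bank debt: weight = 5.47/8.95 = 0.6112; after-tax cost = 7.6% × (1 − 37.6%) = 4.7424%.
WACC = 0.3151 × 13.1400% + 0.0737 × 9.0638% + 0.6112 × 4.7424% = 7.7070%.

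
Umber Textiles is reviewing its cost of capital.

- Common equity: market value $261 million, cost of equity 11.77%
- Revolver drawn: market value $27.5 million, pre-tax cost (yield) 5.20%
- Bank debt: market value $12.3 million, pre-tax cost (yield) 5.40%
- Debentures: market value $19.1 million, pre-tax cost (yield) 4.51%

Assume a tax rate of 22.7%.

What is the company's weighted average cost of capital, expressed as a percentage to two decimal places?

10.32%

Total capital V = 261 + 27.5 + 12.3 + 19.1 = 319.9.
Equity: weight = 261/319.9 = 0.8159; cost = 11.77%.
Revolver drawn: weight = 27.5/319.9 = 0.0860; after-tax cost = 5.2% × (1 − 22.7%) = 4.0196%.
Bank debt: weight = 12.3/319.9 = 0.0384; after-tax cost = 5.4% × (1 − 22.7%) = 4.1742%.
Debentures: weight = 19.1/319.9 = 0.0597; after-tax cost = 4.51% × (1 − 22.7%) = 3.4862%.
WACC = 0.8159 × 11.7700% + 0.0860 × 4.0196% + 0.0384 × 4.1742% + 0.0597 × 3.4862% = 10.3171%.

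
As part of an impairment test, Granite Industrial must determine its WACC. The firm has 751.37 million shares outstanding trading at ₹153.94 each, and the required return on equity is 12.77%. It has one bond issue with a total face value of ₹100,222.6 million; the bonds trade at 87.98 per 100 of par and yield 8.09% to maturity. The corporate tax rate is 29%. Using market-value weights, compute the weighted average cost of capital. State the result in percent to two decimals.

9.73%

Market value of equity E = 153.94 × 751.37m = 115665.8978m. Market value of debt D = 100222.6m × 87.98/100 = 88175.84348m.
Total capital V = 115665.8978 + 88175.84348 = 203841.74128.
Equity: weight = 115665.8978/203841.74128 = 0.5674; cost = 12.77%.
Bonds outstanding: weight = 88175.84348/203841.74128 = 0.4326; after-tax cost = 8.09% × (1 − 29%) = 5.7439%.
WACC = 0.5674 × 12.7700% + 0.4326 × 5.7439% = 9.7307%.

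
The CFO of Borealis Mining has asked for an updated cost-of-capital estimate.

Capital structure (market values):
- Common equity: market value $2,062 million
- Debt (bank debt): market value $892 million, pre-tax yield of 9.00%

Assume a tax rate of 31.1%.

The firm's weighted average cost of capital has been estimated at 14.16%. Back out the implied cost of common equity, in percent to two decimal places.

Total capital V = 2062 + 892 = 2954.
Equity weight = 2062/2954 = 0.6980.
Bank debt weight = 892/2954 = 0.3020.
Debt contribution = 0.3020 × 9% × (1 − 31.1%) = 1.8725%.
Required equity contribution = 14.16% − 1.8725% = 12.2875%.
Re = 12.2875% / 0.6980 = 17.6030%.

17.60%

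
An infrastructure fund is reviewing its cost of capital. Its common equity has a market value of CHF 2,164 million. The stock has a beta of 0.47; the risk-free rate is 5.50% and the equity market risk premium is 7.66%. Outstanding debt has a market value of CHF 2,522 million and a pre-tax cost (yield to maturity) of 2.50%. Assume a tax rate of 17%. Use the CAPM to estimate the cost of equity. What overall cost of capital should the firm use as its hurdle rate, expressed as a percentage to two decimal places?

Cost of equity via CAPM: Re = 5.5% + 0.47 × 7.66% = 9.1002%.
Total capital V = 2164 + 2522 = 4686.
Equity: weight = 2164/4686 = 0.4618; cost = 9.1002%.
Debt: weight = 2522/4686 = 0.5382; after-tax cost = 2.5% × (1 − 17%) = 2.0750%.
WACC = 0.4618 × 9.1002% + 0.5382 × 2.0750% = 5.3192%.

5.32%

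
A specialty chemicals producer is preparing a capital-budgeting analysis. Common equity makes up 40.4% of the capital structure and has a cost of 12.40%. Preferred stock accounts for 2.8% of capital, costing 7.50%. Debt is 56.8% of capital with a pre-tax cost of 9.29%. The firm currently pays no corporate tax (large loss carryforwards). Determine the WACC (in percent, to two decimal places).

After-tax cost of debt = 9.29% × (1 − 0%) = 9.2900%.
WACC = 0.404 × 12.4000% + 0.028 × 7.5000% + 0.568 × 9.2900% = 10.4963%.

10.50%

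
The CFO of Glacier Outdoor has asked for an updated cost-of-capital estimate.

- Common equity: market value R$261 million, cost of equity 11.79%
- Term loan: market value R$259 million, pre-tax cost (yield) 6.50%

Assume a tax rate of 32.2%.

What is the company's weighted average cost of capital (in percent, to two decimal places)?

Total capital V = 261 + 259 = 520.
Equity: weight = 261/520 = 0.5019; cost = 11.79%.
Term loan: weight = 259/520 = 0.4981; after-tax cost = 6.5% × (1 − 32.2%) = 4.4070%.
WACC = 0.5019 × 11.7900% + 0.4981 × 4.4070% = 8.1127%.

8.11%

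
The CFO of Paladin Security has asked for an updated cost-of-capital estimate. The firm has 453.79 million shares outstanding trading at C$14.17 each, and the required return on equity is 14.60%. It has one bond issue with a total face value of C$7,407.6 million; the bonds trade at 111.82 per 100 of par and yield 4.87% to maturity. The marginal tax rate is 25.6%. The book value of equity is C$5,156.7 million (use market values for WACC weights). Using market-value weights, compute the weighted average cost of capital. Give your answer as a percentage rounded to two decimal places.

8.42%

Market value of equity E = 14.17 × 453.79m = 6430.2043m. Market value of debt D = 7407.6m × 111.82/100 = 8283.17832m.
Total capital V = 6430.2043 + 8283.17832 = 14713.38262.
Equity: weight = 6430.2043/14713.38262 = 0.4370; cost = 14.6%.
Bonds outstanding: weight = 8283.17832/14713.38262 = 0.5630; after-tax cost = 4.87% × (1 − 25.6%) = 3.6233%.
WACC = 0.4370 × 14.6000% + 0.5630 × 3.6233% = 8.4204%.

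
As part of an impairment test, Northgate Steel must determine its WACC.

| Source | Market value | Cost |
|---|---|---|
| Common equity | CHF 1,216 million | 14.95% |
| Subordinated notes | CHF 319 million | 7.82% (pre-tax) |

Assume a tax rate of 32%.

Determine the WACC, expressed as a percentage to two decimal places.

Total capital V = 1216 + 319 = 1535.
Equity: weight = 1216/1535 = 0.7922; cost = 14.95%.
Subordinated notes: weight = 319/1535 = 0.2078; after-tax cost = 7.82% × (1 − 32%) = 5.3176%.
WACC = 0.7922 × 14.9500% + 0.2078 × 5.3176% = 12.9482%.

12.95%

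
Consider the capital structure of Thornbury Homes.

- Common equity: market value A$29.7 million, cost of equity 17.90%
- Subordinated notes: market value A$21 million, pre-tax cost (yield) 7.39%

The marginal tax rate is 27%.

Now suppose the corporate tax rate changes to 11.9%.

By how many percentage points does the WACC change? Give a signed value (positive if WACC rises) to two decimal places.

+0.46 pp

Current WACC:
Total capital V = 29.7 + 21 = 50.7.
Equity: weight = 29.7/50.7 = 0.5858; cost = 17.9%.
Subordinated notes: weight = 21/50.7 = 0.4142; after-tax cost = 7.39% × (1 − 27%) = 5.3947%.
WACC = 0.5858 × 17.9000% + 0.4142 × 5.3947% = 12.7203%.
After the change:
Total capital V = 29.7 + 21 = 50.7.
Equity: weight = 29.7/50.7 = 0.5858; cost = 17.9%.
Subordinated notes: weight = 21/50.7 = 0.4142; after-tax cost = 7.39% × (1 − 11.9%) = 6.5106%.
WACC = 0.5858 × 17.9000% + 0.4142 × 6.5106% = 13.1825%.
Change in WACC = 13.1825% − 12.7203% = 0.4622 pp.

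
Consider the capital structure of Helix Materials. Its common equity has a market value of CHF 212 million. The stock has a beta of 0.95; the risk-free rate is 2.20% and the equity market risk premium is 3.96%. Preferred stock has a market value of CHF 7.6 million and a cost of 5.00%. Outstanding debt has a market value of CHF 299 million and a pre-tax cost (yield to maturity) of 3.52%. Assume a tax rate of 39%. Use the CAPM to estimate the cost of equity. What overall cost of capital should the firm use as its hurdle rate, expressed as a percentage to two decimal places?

Cost of equity via CAPM: Re = 2.2% + 0.95 × 3.96% = 5.9620%.
Total capital V = 212 + 7.6 + 299 = 518.6.
Equity: weight = 212/518.6 = 0.4088; cost = 5.962%.
Preferred: weight = 7.6/518.6 = 0.0147; cost = 5%.
Debt: weight = 299/518.6 = 0.5766; after-tax cost = 3.52% × (1 − 39%) = 2.1472%.
WACC = 0.4088 × 5.9620% + 0.0147 × 5.0000% + 0.5766 × 2.1472% = 3.7485%.

3.75%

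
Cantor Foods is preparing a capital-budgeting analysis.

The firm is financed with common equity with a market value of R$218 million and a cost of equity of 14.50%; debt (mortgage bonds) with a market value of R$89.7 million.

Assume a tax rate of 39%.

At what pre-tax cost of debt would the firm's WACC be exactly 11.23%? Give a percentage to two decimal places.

Total capital V = 218 + 89.7 = 307.7.
Equity weight = 218/307.7 = 0.7085.
Mortgage bonds weight = 89.7/307.7 = 0.2915.
Equity contribution = 0.7085 × 14.5% = 10.2730%.
Remaining for debt = 11.23% − 10.2730% = 0.9570%.
Rd × (1 − 39%) × 0.2915 = 0.9570%  ⇒  Rd = 5.3817%.

5.38%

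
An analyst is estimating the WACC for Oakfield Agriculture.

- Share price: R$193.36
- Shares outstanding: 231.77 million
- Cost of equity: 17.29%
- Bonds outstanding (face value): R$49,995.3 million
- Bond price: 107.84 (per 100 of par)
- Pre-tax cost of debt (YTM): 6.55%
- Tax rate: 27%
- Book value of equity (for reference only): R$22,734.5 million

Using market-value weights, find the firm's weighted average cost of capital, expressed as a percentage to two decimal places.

10.46%

Market value of equity E = 193.36 × 231.77m = 44815.0472m. Market value of debt D = 49995.3m × 107.84/100 = 53914.93152m.
Total capital V = 44815.0472 + 53914.93152 = 98729.97872.
Equity: weight = 44815.0472/98729.97872 = 0.4539; cost = 17.29%.
Bonds outstanding: weight = 53914.93152/98729.97872 = 0.5461; after-tax cost = 6.55% × (1 − 27%) = 4.7815%.
WACC = 0.4539 × 17.2900% + 0.5461 × 4.7815% = 10.4593%.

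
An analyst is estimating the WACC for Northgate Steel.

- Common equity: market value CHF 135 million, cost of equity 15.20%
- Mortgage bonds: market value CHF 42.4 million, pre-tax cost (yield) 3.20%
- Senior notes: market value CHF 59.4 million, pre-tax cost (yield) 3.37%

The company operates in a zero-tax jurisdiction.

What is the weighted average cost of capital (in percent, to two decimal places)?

Total capital V = 135 + 42.4 + 59.4 = 236.8.
Equity: weight = 135/236.8 = 0.5701; cost = 15.2%.
Mortgage bonds: weight = 42.4/236.8 = 0.1791; after-tax cost = 3.2% × (1 − 0%) = 3.2000%.
Senior notes: weight = 59.4/236.8 = 0.2508; after-tax cost = 3.37% × (1 − 0%) = 3.3700%.
WACC = 0.5701 × 15.2000% + 0.1791 × 3.2000% + 0.2508 × 3.3700% = 10.0839%.

10.08%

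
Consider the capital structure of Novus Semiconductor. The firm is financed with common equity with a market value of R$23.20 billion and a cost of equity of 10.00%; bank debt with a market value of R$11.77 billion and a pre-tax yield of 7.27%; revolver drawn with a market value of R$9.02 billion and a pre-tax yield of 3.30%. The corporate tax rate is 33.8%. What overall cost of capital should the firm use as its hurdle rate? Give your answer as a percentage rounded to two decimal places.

Total capital V = 23.2 + 11.77 + 9.02 = 43.99.
Equity: weight = 23.2/43.99 = 0.5274; cost = 10%.
Bank debt: weight = 11.77/43.99 = 0.2676; after-tax cost = 7.27% × (1 − 33.8%) = 4.8127%.
Revolver drawn: weight = 9.02/43.99 = 0.2050; after-tax cost = 3.3% × (1 − 33.8%) = 2.1846%.
WACC = 0.5274 × 10.0000% + 0.2676 × 4.8127% + 0.2050 × 2.1846% = 7.0096%.

7.01%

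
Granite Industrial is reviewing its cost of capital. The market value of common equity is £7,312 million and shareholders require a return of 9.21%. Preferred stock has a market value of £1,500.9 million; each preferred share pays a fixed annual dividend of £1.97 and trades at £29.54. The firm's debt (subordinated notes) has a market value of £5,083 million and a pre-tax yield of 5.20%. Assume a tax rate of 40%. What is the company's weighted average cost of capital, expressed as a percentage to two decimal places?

Cost of preferred: Rp = 1.97 / 29.54 = 6.6689%.
Total capital V = 7312 + 1500.9 + 5083 = 13895.9.
Equity: weight = 7312/13895.9 = 0.5262; cost = 9.21%.
Preferred: weight = 1500.9/13895.9 = 0.1080; cost = 6.6689%.
Subordinated notes: weight = 5083/13895.9 = 0.3658; after-tax cost = 5.2% × (1 − 40%) = 3.1200%.
WACC = 0.5262 × 9.2100% + 0.1080 × 6.6689% + 0.3658 × 3.1200% = 6.7079%.

6.71%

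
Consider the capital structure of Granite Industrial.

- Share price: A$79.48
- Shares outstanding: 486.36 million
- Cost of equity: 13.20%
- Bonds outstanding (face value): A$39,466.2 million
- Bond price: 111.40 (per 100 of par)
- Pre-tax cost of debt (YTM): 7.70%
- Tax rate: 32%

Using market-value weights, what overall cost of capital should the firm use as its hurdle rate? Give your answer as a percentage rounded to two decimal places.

8.96%

Market value of equity E = 79.48 × 486.36m = 38655.8928m. Market value of debt D = 39466.2m × 111.4/100 = 43965.3468m.
Total capital V = 38655.8928 + 43965.3468 = 82621.2396.
Equity: weight = 38655.8928/82621.2396 = 0.4679; cost = 13.2%.
Bonds outstanding: weight = 43965.3468/82621.2396 = 0.5321; after-tax cost = 7.7% × (1 − 32%) = 5.2360%.
WACC = 0.4679 × 13.2000% + 0.5321 × 5.2360% = 8.9621%.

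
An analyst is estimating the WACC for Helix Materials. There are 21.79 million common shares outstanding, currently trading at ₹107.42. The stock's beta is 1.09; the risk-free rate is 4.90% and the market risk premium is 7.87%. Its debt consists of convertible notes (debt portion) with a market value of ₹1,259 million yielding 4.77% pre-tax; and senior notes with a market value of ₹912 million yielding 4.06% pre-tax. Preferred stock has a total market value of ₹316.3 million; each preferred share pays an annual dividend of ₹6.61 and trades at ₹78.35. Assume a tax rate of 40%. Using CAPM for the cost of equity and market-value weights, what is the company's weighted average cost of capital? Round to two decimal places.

Cost of equity via CAPM: Re = 4.9% + 1.09 × 7.87% = 13.4783%.
Cost of preferred: Rp = 6.61 / 78.35 = 8.4365%.
Market value of equity E = 107.42 × 21.79m = 2340.6818m.
Total capital V = 2340.6818 + 316.3 + 1259 + 912 = 4827.9818.
Equity: weight = 2340.6818/4827.9818 = 0.4848; cost = 13.4783%.
Preferred: weight = 316.3/4827.9818 = 0.0655; cost = 8.4365%.
Convertible notes (debt portion): weight = 1259/4827.9818 = 0.2608; after-tax cost = 4.77% × (1 − 40%) = 2.8620%.
Senior notes: weight = 912/4827.9818 = 0.1889; after-tax cost = 4.06% × (1 − 40%) = 2.4360%.
WACC = 0.4848 × 13.4783% + 0.0655 × 8.4365% + 0.2608 × 2.8620% + 0.1889 × 2.4360% = 8.2937%.

8.29%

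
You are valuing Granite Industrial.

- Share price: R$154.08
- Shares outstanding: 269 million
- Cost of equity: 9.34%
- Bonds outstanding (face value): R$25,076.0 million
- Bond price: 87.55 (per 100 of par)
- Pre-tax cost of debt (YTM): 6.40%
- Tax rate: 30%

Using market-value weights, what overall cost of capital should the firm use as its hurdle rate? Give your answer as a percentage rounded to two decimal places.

Market value of equity E = 154.08 × 269m = 41447.52m. Market value of debt D = 25076m × 87.55/100 = 21954.038m.
Total capital V = 41447.52 + 21954.038 = 63401.558.
Equity: weight = 41447.52/63401.558 = 0.6537; cost = 9.34%.
Bonds outstanding: weight = 21954.038/63401.558 = 0.3463; after-tax cost = 6.4% × (1 − 30%) = 4.4800%.
WACC = 0.6537 × 9.3400% + 0.3463 × 4.4800% = 7.6571%.

7.66%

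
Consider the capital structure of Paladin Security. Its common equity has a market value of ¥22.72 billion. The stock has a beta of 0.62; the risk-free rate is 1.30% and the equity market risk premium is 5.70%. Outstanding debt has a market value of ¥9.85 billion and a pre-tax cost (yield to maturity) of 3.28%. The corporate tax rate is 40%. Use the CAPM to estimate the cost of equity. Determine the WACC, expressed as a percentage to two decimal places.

3.97%

Cost of equity via CAPM: Re = 1.3% + 0.62 × 5.7% = 4.8340%.
Total capital V = 22.72 + 9.85 = 32.57.
Equity: weight = 22.72/32.57 = 0.6976; cost = 4.834%.
Debt: weight = 9.85/32.57 = 0.3024; after-tax cost = 3.28% × (1 − 40%) = 1.9680%.
WACC = 0.6976 × 4.8340% + 0.3024 × 1.9680% = 3.9672%.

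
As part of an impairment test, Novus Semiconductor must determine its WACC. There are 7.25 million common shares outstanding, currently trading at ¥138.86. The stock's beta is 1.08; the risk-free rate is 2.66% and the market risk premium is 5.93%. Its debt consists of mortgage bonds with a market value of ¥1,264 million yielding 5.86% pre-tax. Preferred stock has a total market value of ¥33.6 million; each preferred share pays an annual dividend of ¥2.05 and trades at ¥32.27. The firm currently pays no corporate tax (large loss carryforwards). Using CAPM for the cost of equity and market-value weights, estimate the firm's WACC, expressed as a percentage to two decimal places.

7.27%

Cost of equity via CAPM: Re = 2.66% + 1.08 × 5.93% = 9.0644%.
Cost of preferred: Rp = 2.05 / 32.27 = 6.3526%.
Market value of equity E = 138.86 × 7.25m = 1006.735m.
Total capital V = 1006.735 + 33.6 + 1264 = 2304.335.
Equity: weight = 1006.735/2304.335 = 0.4369; cost = 9.0644%.
Preferred: weight = 33.6/2304.335 = 0.0146; cost = 6.3526%.
Mortgage bonds: weight = 1264/2304.335 = 0.5485; after-tax cost = 5.86% × (1 − 0%) = 5.8600%.
WACC = 0.4369 × 9.0644% + 0.0146 × 6.3526% + 0.5485 × 5.8600% = 7.2671%.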